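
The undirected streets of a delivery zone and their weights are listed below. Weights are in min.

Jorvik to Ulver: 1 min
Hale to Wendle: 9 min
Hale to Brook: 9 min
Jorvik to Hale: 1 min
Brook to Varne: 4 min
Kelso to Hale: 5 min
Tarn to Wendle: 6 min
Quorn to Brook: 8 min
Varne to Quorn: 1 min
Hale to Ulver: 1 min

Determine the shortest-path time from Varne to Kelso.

Shortest distances from Varne:
Varne: 0
Quorn: 1  (via Varne)
Brook: 4  (via Varne)
Hale: 13  (via Brook)
Jorvik: 14  (via Hale)
Ulver: 14  (via Hale)
Kelso: 18  (via Hale)
Shortest route: Varne → Brook → Hale → Kelso = 18 min.

18 min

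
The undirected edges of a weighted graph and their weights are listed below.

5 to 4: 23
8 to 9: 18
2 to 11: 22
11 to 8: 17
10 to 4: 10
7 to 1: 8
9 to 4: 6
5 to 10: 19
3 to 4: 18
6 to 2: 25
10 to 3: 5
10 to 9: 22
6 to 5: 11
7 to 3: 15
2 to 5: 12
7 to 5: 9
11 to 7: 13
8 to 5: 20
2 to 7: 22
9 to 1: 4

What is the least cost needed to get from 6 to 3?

Shortest distances from 6:
6: 0
5: 11  (via 6)
7: 20  (via 5)
2: 23  (via 5)
1: 28  (via 7)
10: 30  (via 5)
8: 31  (via 5)
9: 32  (via 1)
11: 33  (via 7)
4: 34  (via 5)
3: 35  (via 7)
Shortest route: 6–5–7–3 = 35.

35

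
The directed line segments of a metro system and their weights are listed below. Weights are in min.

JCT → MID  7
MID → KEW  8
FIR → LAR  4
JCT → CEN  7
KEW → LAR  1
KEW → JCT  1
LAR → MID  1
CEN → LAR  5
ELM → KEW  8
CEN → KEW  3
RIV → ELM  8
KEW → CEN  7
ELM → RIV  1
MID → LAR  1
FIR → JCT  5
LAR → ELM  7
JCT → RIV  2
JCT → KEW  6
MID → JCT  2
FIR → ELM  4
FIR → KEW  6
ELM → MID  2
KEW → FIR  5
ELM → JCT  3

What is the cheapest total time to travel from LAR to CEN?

Settle nodes by increasing distance from LAR:
LAR: 0
MID: 1  (via LAR)
JCT: 3  (via MID)
RIV: 5  (via JCT)
ELM: 7  (via LAR)
KEW: 9  (via MID)
CEN: 10  (via JCT)
Shortest route: LAR–MID–JCT–CEN = 10 min.

10 min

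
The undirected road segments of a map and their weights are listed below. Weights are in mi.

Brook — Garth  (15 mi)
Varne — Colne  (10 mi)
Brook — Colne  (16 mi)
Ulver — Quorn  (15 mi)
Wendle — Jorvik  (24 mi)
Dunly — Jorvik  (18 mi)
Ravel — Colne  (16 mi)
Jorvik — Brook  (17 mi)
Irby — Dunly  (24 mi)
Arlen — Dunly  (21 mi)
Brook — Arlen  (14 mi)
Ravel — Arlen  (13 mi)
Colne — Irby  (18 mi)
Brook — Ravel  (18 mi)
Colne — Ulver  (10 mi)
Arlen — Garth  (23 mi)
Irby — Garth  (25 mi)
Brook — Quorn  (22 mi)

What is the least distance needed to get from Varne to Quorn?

Shortest distances from Varne:
Varne: 0
Colne: 10  (via Varne)
Ulver: 20  (via Colne)
Ravel: 26  (via Colne)
Brook: 26  (via Colne)
Irby: 28  (via Colne)
Quorn: 35  (via Ulver)
Shortest route: Varne → Colne → Ulver → Quorn = 35 mi.

35 mi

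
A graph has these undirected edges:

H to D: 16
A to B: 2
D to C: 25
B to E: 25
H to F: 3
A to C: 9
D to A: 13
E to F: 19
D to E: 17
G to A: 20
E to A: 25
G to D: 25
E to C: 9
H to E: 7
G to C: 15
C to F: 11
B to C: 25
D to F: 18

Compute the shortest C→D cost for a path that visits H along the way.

30

Best C to H: C → F → H costing 14
Best H to D: H → D costing 16
Total via H: 14 + 16 = 30.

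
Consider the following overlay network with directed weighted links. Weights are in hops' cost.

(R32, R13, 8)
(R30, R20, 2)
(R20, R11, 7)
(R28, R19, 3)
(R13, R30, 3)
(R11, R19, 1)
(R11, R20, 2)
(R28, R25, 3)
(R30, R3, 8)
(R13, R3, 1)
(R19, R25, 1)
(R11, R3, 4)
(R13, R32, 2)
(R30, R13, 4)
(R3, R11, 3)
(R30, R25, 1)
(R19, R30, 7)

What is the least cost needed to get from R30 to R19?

9 hops' cost

Candidate routes:
R30 - R20 - R11 - R19: 2+7+1 = 10
R30 - R13 - R3 - R11 - R19: 4+1+3+1 = 9
The minimum is 9 hops' cost via R30 - R13 - R3 - R11 - R19.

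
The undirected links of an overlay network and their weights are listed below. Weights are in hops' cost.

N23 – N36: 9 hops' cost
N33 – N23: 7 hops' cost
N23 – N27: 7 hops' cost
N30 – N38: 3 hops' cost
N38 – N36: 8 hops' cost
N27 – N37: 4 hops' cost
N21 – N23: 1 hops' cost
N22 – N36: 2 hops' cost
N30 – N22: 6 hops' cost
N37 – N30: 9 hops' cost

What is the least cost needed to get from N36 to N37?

Running Dijkstra from N36:
N36: 0
N22: 2  (via N36)
N38: 8  (via N36)
N30: 8  (via N22)
N23: 9  (via N36)
N21: 10  (via N23)
N27: 16  (via N23)
N33: 16  (via N23)
N37: 17  (via N30)
Shortest route: N36–N22–N30–N37 = 17 hops' cost.

17 hops' cost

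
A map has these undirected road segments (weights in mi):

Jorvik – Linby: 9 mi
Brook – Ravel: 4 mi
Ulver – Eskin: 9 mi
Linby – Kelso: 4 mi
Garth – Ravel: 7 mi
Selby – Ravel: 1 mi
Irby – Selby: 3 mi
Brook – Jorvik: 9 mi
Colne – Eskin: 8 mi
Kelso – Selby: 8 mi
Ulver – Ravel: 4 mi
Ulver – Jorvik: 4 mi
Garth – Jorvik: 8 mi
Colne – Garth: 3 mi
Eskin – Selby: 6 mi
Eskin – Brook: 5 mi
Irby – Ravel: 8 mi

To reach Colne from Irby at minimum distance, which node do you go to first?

Compare a few routes:
Irby - Selby - Ravel - Garth - Colne: 3+1+7+3 = 14
Irby - Selby - Eskin - Colne: 3+6+8 = 17
The minimum is 14 mi via Irby - Selby - Ravel - Garth - Colne.
So from Irby the first move is to Selby.

Selby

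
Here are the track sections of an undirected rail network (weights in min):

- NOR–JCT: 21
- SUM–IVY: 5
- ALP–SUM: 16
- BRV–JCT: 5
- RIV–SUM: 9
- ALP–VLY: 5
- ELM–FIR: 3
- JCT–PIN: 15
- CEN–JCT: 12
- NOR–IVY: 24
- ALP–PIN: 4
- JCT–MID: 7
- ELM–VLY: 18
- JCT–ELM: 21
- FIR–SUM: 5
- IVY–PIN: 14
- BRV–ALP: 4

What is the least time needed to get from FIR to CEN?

36 min

Shortest distances from FIR:
FIR: 0
ELM: 3  (via FIR)
SUM: 5  (via FIR)
IVY: 10  (via SUM)
RIV: 14  (via SUM)
ALP: 21  (via SUM)
VLY: 21  (via ELM)
JCT: 24  (via ELM)
PIN: 24  (via IVY)
BRV: 25  (via ALP)
MID: 31  (via JCT)
NOR: 34  (via IVY)
CEN: 36  (via JCT)
Shortest route: FIR–ELM–JCT–CEN = 36 min.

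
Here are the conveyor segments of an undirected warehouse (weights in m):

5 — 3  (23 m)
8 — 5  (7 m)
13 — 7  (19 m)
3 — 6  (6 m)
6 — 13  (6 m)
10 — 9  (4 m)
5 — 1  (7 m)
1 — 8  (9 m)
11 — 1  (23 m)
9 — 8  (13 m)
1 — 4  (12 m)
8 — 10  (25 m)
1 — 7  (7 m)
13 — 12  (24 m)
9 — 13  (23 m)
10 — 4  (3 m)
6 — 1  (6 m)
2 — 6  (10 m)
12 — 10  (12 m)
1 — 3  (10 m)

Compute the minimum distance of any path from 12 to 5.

34 m

Shortest distances from 12:
12: 0
10: 12  (via 12)
4: 15  (via 10)
9: 16  (via 10)
13: 24  (via 12)
1: 27  (via 4)
8: 29  (via 9)
6: 30  (via 13)
5: 34  (via 1)
Shortest route: 12–10–4–1–5 = 34 m.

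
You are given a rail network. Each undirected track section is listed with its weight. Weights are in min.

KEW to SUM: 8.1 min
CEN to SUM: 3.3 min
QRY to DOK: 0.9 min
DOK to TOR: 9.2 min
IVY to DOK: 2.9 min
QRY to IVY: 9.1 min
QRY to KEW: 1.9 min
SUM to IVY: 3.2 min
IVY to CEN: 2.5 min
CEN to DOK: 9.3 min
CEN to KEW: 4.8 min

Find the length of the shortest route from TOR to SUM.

Settle nodes by increasing distance from TOR:
TOR: 0
DOK: 9.2  (via TOR)
QRY: 10.1  (via DOK)
KEW: 12  (via QRY)
IVY: 12.1  (via DOK)
CEN: 14.6  (via IVY)
SUM: 15.3  (via IVY)
Shortest route: TOR → DOK → IVY → SUM = 15.3 min.

15.3 min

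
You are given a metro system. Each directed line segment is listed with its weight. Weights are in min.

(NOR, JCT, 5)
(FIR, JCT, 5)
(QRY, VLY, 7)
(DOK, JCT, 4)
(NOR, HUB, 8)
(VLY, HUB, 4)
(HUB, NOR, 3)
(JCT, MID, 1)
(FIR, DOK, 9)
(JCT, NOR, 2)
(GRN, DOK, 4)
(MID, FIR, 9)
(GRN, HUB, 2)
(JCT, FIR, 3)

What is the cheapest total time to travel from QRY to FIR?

22 min

Shortest distances from QRY:
QRY: 0
VLY: 7  (via QRY)
HUB: 11  (via VLY)
NOR: 14  (via HUB)
JCT: 19  (via NOR)
MID: 20  (via JCT)
FIR: 22  (via JCT)
Shortest route: QRY–VLY–HUB–NOR–JCT–FIR = 22 min.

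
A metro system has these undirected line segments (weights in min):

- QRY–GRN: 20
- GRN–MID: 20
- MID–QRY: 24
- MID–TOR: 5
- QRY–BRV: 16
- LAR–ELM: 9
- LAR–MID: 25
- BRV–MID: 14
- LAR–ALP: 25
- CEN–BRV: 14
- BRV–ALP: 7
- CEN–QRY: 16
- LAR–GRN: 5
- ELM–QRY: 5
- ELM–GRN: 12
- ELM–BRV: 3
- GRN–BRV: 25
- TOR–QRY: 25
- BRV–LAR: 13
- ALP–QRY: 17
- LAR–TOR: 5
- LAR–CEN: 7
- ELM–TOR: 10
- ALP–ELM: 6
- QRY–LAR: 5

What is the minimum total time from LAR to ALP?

15 min

Running Dijkstra from LAR:
LAR: 0
QRY: 5  (via LAR)
GRN: 5  (via LAR)
TOR: 5  (via LAR)
CEN: 7  (via LAR)
ELM: 9  (via LAR)
MID: 10  (via TOR)
BRV: 12  (via ELM)
ALP: 15  (via ELM)
Shortest route: LAR → ELM → ALP = 15 min.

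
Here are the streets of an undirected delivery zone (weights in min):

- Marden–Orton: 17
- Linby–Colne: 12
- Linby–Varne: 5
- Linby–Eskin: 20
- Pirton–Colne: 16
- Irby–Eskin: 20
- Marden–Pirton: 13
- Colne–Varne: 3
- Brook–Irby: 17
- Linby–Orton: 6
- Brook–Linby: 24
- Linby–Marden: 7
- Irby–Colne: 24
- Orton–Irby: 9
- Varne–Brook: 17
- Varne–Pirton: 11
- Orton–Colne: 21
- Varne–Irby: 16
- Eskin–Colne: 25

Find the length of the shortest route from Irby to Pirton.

27 min

Enumerating some paths:
Irby - Varne - Pirton: 16+11 = 27
Irby - Orton - Linby - Varne - Pirton: 9+6+5+11 = 31
Irby - Varne - Colne - Pirton: 16+3+16 = 35
Irby - Orton - Linby - Marden - Pirton: 9+6+7+13 = 35
The minimum is 27 min via Irby - Varne - Pirton.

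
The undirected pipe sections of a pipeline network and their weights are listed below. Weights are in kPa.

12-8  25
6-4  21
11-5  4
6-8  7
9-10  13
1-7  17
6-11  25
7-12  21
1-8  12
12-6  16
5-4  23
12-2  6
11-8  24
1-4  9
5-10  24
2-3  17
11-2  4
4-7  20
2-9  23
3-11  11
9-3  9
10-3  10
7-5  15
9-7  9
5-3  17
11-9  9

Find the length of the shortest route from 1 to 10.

Candidate routes:
1–7–9–10: 17+9+13 = 39
1–7–9–3–10: 17+9+9+10 = 45
1–4–7–9–10: 9+20+9+13 = 51
The minimum is 39 kPa via 1–7–9–10.

39 kPa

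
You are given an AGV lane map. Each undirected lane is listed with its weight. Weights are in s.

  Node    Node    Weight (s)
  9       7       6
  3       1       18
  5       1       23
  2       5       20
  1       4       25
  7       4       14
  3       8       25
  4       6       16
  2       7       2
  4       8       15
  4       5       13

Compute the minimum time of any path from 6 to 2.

32 s

Candidate routes:
6–4–5–2: 16+13+20 = 49
6–4–7–2: 16+14+2 = 32
Cheapest is 6–4–7–2 at 32 s.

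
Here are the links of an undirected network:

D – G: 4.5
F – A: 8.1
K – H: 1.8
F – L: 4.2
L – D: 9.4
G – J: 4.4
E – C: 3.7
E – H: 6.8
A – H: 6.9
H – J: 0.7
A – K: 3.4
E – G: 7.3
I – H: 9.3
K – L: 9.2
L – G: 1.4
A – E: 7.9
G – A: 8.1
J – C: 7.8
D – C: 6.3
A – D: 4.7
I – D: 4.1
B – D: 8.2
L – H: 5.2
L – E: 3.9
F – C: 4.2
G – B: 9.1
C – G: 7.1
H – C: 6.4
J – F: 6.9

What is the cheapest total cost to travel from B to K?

16

Running Dijkstra from B:
B: 0
D: 8.2  (via B)
G: 9.1  (via B)
L: 10.5  (via G)
I: 12.3  (via D)
A: 12.9  (via D)
J: 13.5  (via G)
H: 14.2  (via J)
E: 14.4  (via L)
C: 14.5  (via D)
F: 14.7  (via L)
K: 16  (via H)
Shortest route: B–G–J–H–K = 16.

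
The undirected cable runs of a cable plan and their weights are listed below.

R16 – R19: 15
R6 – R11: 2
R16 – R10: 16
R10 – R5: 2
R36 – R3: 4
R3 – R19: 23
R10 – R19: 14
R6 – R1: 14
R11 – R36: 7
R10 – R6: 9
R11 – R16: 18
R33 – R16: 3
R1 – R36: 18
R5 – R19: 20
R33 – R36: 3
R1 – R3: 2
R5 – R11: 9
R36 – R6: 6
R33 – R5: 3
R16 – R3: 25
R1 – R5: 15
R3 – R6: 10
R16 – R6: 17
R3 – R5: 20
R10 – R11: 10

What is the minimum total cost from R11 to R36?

Compare a few routes:
R11–R5–R33–R36: 9+3+3 = 15
R11–R36: 7 = 7
R11–R6–R36: 2+6 = 8
R11–R6–R3–R36: 2+10+4 = 16
The minimum is 7 via R11–R36.

7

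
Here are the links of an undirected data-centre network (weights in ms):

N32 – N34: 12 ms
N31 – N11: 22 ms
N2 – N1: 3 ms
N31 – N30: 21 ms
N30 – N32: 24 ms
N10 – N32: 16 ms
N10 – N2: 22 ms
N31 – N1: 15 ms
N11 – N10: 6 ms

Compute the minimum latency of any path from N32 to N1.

Settle nodes by increasing distance from N32:
N32: 0
N34: 12  (via N32)
N10: 16  (via N32)
N11: 22  (via N10)
N30: 24  (via N32)
N2: 38  (via N10)
N1: 41  (via N2)
Shortest route: N32 → N10 → N2 → N1 = 41 ms.

41 ms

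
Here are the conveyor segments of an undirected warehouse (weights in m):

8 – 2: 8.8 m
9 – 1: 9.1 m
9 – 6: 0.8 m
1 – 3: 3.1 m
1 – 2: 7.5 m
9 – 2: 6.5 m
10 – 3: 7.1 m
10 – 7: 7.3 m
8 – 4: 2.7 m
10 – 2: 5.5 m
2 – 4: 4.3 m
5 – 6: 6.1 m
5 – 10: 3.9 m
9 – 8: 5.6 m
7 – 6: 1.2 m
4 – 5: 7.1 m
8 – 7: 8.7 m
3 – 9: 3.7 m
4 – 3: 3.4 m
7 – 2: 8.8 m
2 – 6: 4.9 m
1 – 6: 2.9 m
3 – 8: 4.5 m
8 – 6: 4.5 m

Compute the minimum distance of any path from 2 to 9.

Enumerating some paths:
2–6–9: 4.9+0.8 = 5.7
2–9: 6.5 = 6.5
2–7–6–9: 8.8+1.2+0.8 = 10.8
Cheapest is 2–6–9 at 5.7 m.

5.7 m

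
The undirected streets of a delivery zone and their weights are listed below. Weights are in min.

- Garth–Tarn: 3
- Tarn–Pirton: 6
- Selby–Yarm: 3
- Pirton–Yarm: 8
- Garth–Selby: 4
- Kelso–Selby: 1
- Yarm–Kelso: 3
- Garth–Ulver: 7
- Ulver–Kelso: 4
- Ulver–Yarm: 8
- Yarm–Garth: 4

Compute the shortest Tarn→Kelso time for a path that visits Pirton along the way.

17 min

Shortest Tarn→Pirton: Tarn–Pirton = 6
Shortest Pirton→Kelso: Pirton–Yarm–Kelso = 11
Total via Pirton: 6 + 11 = 17 min.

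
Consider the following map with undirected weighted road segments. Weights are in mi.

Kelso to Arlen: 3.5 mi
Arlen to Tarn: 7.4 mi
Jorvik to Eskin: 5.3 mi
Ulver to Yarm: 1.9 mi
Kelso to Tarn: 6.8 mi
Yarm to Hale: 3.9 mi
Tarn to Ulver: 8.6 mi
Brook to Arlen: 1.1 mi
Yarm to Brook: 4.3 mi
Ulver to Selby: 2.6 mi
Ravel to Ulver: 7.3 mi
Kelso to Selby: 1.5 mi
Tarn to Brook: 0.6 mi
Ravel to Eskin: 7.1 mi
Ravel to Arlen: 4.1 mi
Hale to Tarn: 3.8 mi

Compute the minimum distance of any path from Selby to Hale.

Settle nodes by increasing distance from Selby:
Selby: 0
Kelso: 1.5  (via Selby)
Ulver: 2.6  (via Selby)
Yarm: 4.5  (via Ulver)
Arlen: 5  (via Kelso)
Brook: 6.1  (via Arlen)
Tarn: 6.7  (via Brook)
Hale: 8.4  (via Yarm)
Shortest route: Selby → Ulver → Yarm → Hale = 8.4 mi.

8.4 mi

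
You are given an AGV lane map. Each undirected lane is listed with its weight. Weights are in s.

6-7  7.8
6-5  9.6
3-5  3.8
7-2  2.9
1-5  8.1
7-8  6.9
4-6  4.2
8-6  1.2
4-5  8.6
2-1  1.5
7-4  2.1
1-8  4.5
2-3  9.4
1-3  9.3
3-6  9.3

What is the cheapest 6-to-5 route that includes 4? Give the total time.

Best 6 to 4: 6 → 4 costing 4.2
Shortest 4→5: 4 → 5 = 8.6
Total via 4: 4.2 + 8.6 = 12.8 s.

12.8 s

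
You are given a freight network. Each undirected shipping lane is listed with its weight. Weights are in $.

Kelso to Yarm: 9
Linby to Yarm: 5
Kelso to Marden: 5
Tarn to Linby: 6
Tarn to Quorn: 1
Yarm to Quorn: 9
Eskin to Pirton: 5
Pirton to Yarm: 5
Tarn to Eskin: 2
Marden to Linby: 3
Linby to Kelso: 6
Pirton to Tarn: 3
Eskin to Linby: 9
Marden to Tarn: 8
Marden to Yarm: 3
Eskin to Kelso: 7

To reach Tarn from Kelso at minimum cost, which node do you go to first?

Eskin

Candidate routes:
Kelso → Linby → Tarn: 6+6 = 12
Kelso → Eskin → Tarn: 7+2 = 9
The minimum is $9 via Kelso → Eskin → Tarn.
So from Kelso the first move is to Eskin.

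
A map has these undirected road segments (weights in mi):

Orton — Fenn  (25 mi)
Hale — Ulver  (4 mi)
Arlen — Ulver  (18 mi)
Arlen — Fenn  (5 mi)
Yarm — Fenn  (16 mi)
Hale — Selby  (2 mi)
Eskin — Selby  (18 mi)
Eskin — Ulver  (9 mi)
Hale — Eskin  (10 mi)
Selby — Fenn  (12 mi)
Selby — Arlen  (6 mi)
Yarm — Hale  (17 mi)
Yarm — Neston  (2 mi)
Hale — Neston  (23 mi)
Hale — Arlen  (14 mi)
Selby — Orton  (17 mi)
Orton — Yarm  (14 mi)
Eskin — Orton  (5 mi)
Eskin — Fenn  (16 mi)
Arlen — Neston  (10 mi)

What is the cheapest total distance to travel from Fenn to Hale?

Enumerating some paths:
Fenn–Arlen–Selby–Hale: 5+6+2 = 13
Fenn–Selby–Hale: 12+2 = 14
Cheapest is Fenn–Arlen–Selby–Hale at 13 mi.

13 mi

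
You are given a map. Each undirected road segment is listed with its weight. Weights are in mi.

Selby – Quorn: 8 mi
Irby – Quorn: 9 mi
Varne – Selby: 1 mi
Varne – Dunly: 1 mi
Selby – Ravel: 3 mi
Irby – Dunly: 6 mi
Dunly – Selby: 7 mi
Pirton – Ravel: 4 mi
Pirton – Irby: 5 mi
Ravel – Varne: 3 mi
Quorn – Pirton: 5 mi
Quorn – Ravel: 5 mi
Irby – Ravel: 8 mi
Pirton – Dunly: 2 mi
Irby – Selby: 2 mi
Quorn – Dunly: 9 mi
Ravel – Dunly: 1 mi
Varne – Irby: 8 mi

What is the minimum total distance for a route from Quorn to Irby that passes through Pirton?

Shortest Quorn→Pirton: Quorn → Pirton = 5
Best Pirton to Irby: Pirton → Irby costing 5
Total via Pirton: 5 + 5 = 10 mi.

10 mi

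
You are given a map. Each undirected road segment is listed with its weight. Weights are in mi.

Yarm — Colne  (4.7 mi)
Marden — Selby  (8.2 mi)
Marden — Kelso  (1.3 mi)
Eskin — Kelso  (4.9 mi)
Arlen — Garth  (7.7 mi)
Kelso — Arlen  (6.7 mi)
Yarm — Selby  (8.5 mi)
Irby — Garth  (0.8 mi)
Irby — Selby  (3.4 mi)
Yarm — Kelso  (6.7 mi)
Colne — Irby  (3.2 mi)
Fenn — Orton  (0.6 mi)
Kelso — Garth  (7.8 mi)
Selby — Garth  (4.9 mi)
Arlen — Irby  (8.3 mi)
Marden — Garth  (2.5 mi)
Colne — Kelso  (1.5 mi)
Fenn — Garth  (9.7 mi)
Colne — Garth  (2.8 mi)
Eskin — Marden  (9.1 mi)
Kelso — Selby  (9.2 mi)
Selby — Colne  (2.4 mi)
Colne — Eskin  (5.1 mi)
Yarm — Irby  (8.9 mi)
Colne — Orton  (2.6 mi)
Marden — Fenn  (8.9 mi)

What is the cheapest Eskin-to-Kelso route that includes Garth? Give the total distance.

11.7 mi

Best Eskin to Garth: Eskin–Colne–Garth costing 7.9
Shortest Garth→Kelso: Garth–Marden–Kelso = 3.8
Total via Garth: 7.9 + 3.8 = 11.7 mi.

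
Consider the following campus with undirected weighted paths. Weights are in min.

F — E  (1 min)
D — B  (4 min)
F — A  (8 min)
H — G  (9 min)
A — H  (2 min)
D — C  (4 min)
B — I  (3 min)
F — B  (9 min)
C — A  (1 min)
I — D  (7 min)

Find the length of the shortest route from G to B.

Compare a few routes:
G → H → A → C → D → I → B: 9+2+1+4+7+3 = 26
G → H → A → C → D → B: 9+2+1+4+4 = 20
The minimum is 20 min via G → H → A → C → D → B.

20 min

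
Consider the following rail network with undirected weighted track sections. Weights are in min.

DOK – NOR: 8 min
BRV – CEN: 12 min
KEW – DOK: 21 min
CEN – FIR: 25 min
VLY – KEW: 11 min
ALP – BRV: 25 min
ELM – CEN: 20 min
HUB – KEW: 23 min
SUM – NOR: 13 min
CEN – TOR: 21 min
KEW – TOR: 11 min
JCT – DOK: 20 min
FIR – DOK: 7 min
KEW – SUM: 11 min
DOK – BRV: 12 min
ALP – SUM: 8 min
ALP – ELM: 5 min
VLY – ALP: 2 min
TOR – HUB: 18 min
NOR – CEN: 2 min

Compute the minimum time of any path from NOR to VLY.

Compare a few routes:
NOR → SUM → KEW → VLY: 13+11+11 = 35
NOR → SUM → ALP → VLY: 13+8+2 = 23
NOR → CEN → ELM → ALP → VLY: 2+20+5+2 = 29
Cheapest is NOR → SUM → ALP → VLY at 23 min.

23 min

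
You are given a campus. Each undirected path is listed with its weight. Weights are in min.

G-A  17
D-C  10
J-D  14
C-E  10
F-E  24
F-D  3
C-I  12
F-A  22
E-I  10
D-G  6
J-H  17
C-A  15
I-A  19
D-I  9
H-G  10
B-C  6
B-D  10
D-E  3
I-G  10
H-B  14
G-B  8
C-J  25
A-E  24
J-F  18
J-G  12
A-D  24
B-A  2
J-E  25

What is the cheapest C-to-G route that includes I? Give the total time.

22 min

Best C to I: C → I costing 12
Best I to G: I → G costing 10
Total via I: 12 + 10 = 22 min.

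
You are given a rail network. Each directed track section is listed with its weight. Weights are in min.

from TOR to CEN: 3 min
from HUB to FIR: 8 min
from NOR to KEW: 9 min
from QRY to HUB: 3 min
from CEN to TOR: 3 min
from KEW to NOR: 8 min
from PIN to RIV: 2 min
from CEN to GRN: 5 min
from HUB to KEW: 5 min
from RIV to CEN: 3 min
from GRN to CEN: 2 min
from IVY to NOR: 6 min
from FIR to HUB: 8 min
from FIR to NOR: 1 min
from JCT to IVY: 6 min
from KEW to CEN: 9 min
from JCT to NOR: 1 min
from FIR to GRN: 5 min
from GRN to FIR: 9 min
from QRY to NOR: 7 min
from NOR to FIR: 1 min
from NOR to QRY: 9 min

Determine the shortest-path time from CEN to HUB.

Enumerating some paths:
CEN - GRN - FIR - HUB: 5+9+8 = 22
CEN - GRN - FIR - NOR - QRY - HUB: 5+9+1+9+3 = 27
The minimum is 22 min via CEN - GRN - FIR - HUB.

22 min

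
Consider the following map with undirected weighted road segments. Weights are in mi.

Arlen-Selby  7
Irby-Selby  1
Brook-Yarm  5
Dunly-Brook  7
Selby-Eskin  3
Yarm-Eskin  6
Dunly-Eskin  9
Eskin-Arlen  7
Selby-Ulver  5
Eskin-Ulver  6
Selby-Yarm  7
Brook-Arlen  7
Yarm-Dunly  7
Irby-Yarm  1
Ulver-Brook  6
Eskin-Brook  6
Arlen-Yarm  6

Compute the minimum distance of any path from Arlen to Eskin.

7 mi

Running Dijkstra from Arlen:
Arlen: 0
Yarm: 6  (via Arlen)
Selby: 7  (via Arlen)
Brook: 7  (via Arlen)
Eskin: 7  (via Arlen)
Shortest route: Arlen → Eskin = 7 mi.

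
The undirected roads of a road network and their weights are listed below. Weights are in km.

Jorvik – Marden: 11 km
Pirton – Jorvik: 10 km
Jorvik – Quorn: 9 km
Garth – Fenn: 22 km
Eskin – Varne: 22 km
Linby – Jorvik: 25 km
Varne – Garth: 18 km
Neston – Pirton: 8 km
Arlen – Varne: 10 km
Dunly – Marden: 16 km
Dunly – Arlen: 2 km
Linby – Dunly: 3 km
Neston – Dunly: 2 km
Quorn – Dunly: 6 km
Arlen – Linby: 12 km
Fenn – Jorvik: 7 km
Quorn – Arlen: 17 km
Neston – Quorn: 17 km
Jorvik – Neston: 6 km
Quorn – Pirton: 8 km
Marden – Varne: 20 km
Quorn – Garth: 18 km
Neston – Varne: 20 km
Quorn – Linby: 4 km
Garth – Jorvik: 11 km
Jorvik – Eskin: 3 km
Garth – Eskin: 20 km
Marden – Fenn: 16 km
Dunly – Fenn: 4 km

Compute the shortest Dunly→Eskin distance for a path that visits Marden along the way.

Shortest Dunly→Marden: Dunly–Marden = 16
Shortest Marden→Eskin: Marden–Jorvik–Eskin = 14
Total via Marden: 16 + 14 = 30 km.

30 km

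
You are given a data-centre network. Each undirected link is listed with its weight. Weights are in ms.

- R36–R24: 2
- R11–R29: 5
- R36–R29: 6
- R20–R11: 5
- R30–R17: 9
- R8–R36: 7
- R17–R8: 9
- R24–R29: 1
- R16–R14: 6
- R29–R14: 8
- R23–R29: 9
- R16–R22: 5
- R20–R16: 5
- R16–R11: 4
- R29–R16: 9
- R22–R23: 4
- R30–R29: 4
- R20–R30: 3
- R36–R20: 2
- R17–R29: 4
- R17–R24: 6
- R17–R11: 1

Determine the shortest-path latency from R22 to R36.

Running Dijkstra from R22:
R22: 0
R23: 4  (via R22)
R16: 5  (via R22)
R11: 9  (via R16)
R17: 10  (via R11)
R20: 10  (via R16)
R14: 11  (via R16)
R36: 12  (via R20)
Shortest route: R22–R16–R20–R36 = 12 ms.

12 ms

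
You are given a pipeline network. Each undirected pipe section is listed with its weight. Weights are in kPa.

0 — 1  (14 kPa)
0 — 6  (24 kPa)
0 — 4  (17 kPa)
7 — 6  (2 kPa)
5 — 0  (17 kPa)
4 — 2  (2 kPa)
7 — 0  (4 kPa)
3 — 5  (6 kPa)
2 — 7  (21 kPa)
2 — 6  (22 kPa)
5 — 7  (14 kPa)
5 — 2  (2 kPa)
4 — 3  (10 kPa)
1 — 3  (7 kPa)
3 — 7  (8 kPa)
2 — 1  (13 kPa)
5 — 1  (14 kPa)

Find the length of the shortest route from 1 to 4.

Running Dijkstra from 1:
1: 0
3: 7  (via 1)
2: 13  (via 1)
5: 13  (via 3)
0: 14  (via 1)
4: 15  (via 2)
Shortest route: 1 → 2 → 4 = 15 kPa.

15 kPa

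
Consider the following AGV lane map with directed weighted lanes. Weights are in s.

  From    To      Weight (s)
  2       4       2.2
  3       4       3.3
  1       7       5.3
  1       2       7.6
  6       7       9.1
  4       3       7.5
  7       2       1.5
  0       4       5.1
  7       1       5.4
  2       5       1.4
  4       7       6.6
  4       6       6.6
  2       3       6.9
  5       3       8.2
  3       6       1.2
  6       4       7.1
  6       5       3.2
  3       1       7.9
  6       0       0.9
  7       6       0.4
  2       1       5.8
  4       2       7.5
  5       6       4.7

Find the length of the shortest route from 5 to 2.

15.3 s

Settle nodes by increasing distance from 5:
5: 0
6: 4.7  (via 5)
0: 5.6  (via 6)
3: 8.2  (via 5)
4: 10.7  (via 0)
7: 13.8  (via 6)
2: 15.3  (via 7)
Shortest route: 5 → 6 → 7 → 2 = 15.3 s.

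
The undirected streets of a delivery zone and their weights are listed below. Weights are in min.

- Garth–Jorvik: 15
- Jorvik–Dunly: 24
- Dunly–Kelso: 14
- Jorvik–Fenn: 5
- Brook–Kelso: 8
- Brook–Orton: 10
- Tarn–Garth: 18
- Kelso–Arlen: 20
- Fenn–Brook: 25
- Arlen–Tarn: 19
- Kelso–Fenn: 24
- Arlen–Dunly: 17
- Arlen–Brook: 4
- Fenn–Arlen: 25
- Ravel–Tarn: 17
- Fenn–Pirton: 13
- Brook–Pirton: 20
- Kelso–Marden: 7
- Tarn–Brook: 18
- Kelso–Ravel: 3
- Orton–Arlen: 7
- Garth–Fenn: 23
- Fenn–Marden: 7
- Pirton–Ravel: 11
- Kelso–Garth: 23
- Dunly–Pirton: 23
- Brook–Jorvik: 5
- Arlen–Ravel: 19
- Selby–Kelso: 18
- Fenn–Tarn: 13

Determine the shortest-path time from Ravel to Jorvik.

Running Dijkstra from Ravel:
Ravel: 0
Kelso: 3  (via Ravel)
Marden: 10  (via Kelso)
Brook: 11  (via Kelso)
Pirton: 11  (via Ravel)
Arlen: 15  (via Brook)
Jorvik: 16  (via Brook)
Shortest route: Ravel–Kelso–Brook–Jorvik = 16 min.

16 min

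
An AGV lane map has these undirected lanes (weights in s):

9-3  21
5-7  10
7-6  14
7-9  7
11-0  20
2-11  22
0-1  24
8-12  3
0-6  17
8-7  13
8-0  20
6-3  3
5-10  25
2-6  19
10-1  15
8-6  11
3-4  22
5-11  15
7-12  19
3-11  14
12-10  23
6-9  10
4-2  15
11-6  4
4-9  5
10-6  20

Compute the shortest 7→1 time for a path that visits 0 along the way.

Shortest 7→0: 7 → 6 → 0 = 31
Best 0 to 1: 0 → 1 costing 24
Total via 0: 31 + 24 = 55 s.

55 s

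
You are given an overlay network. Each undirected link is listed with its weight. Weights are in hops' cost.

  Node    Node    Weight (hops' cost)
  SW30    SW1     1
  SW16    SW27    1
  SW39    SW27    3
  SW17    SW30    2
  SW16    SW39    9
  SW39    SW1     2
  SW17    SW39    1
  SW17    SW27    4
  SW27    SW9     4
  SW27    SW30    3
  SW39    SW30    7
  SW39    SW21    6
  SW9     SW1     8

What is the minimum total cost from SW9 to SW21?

13 hops' cost

Enumerating some paths:
SW9 → SW27 → SW39 → SW21: 4+3+6 = 13
SW9 → SW27 → SW17 → SW39 → SW21: 4+4+1+6 = 15
Cheapest is SW9 → SW27 → SW39 → SW21 at 13 hops' cost.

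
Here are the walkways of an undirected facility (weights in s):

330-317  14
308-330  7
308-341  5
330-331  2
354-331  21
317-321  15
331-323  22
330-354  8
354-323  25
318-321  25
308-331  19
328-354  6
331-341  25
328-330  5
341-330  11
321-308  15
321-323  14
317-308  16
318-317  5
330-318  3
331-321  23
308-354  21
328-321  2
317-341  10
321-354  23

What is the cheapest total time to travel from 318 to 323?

24 s

Enumerating some paths:
318 → 330 → 331 → 323: 3+2+22 = 27
318 → 330 → 328 → 321 → 323: 3+5+2+14 = 24
Cheapest is 318 → 330 → 328 → 321 → 323 at 24 s.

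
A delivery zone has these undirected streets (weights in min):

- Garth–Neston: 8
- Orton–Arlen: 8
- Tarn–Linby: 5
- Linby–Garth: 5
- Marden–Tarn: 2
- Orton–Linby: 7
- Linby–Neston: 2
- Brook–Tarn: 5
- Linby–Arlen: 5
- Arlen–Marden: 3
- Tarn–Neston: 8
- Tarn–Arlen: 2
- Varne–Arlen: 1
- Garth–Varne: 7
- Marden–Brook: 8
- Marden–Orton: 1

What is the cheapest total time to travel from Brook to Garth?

15 min

Enumerating some paths:
Brook → Tarn → Arlen → Linby → Garth: 5+2+5+5 = 17
Brook → Marden → Arlen → Varne → Garth: 8+3+1+7 = 19
Brook → Tarn → Marden → Arlen → Varne → Garth: 5+2+3+1+7 = 18
Brook → Tarn → Arlen → Varne → Garth: 5+2+1+7 = 15
The minimum is 15 min via Brook → Tarn → Arlen → Varne → Garth.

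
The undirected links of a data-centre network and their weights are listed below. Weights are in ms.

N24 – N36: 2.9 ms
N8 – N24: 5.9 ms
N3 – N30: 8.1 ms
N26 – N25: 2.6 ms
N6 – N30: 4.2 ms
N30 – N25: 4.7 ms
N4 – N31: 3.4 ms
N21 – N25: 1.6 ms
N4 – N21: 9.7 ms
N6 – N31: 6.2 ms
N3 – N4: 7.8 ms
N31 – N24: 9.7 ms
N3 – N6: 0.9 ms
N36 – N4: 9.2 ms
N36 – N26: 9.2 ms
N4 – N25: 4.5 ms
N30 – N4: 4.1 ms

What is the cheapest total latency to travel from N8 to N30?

22.1 ms

Candidate routes:
N8–N24–N36–N4–N30: 5.9+2.9+9.2+4.1 = 22.1
N8–N24–N31–N4–N30: 5.9+9.7+3.4+4.1 = 23.1
The minimum is 22.1 ms via N8–N24–N36–N4–N30.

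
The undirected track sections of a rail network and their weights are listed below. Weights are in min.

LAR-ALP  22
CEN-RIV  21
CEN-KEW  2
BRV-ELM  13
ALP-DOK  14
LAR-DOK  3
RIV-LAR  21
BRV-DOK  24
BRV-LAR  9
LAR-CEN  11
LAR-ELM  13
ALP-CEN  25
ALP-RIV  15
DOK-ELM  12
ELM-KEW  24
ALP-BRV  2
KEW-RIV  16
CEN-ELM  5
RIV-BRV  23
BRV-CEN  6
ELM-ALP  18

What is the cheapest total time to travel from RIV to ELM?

23 min

Running Dijkstra from RIV:
RIV: 0
ALP: 15  (via RIV)
KEW: 16  (via RIV)
BRV: 17  (via ALP)
CEN: 18  (via KEW)
LAR: 21  (via RIV)
ELM: 23  (via CEN)
Shortest route: RIV → KEW → CEN → ELM = 23 min.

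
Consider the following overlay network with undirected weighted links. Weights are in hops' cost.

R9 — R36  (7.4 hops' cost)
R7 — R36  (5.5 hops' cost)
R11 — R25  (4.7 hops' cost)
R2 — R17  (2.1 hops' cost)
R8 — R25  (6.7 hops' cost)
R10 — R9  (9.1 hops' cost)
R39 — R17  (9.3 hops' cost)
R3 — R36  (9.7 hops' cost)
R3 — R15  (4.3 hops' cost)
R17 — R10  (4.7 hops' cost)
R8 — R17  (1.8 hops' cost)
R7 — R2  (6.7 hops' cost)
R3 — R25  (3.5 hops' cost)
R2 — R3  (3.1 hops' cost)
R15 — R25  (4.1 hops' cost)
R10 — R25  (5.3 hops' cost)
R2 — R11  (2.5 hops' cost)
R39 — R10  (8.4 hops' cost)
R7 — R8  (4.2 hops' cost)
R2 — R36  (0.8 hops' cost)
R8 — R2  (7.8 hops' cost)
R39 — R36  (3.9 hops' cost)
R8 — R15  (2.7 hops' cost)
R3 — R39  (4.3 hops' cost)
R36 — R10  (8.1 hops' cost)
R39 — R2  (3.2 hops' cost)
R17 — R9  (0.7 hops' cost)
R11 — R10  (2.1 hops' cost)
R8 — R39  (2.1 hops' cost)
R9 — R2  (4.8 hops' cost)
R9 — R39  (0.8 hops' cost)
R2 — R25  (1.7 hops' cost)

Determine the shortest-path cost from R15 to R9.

5.2 hops' cost

Shortest distances from R15:
R15: 0
R8: 2.7  (via R15)
R25: 4.1  (via R15)
R3: 4.3  (via R15)
R17: 4.5  (via R8)
R39: 4.8  (via R8)
R9: 5.2  (via R17)
Shortest route: R15–R8–R17–R9 = 5.2 hops' cost.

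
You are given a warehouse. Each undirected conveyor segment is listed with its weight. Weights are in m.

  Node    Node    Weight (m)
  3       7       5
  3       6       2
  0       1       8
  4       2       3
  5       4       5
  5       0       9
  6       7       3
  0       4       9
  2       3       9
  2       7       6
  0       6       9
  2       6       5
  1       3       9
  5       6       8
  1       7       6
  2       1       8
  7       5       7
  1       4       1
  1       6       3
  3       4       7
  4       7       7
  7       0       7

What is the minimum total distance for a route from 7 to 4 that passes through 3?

11 m

Best 7 to 3: 7 → 3 costing 5
Best 3 to 4: 3 → 6 → 1 → 4 costing 6
Total via 3: 5 + 6 = 11 m.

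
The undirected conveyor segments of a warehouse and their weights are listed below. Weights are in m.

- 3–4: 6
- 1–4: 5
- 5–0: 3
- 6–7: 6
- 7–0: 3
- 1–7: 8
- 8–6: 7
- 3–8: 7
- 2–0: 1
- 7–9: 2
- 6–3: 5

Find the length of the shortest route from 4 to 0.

Enumerating some paths:
4 - 3 - 8 - 6 - 7 - 0: 6+7+7+6+3 = 29
4 - 3 - 6 - 7 - 0: 6+5+6+3 = 20
4 - 1 - 7 - 0: 5+8+3 = 16
Cheapest is 4 - 1 - 7 - 0 at 16 m.

16 m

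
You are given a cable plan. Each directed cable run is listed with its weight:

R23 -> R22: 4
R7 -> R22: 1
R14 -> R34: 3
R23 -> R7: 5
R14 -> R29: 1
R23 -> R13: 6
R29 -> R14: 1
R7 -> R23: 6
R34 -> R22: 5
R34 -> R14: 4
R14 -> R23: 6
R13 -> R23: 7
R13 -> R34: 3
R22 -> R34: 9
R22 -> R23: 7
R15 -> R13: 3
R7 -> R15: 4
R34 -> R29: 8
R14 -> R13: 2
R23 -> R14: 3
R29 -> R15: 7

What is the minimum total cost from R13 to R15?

15

Running Dijkstra from R13:
R13: 0
R34: 3  (via R13)
R23: 7  (via R13)
R14: 7  (via R34)
R29: 8  (via R14)
R22: 8  (via R34)
R7: 12  (via R23)
R15: 15  (via R29)
Shortest route: R13 → R34 → R14 → R29 → R15 = 15.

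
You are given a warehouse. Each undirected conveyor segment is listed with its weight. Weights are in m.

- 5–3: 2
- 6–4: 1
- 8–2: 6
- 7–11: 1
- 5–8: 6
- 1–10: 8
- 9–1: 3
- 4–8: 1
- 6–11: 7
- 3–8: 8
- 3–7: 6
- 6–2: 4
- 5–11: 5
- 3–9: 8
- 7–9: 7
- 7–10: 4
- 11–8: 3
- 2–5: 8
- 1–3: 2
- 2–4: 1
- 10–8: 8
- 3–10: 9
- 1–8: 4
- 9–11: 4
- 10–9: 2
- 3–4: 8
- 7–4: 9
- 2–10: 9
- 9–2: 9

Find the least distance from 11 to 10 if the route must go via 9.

6 m

Best 11 to 9: 11 → 9 costing 4
Shortest 9→10: 9 → 10 = 2
Total via 9: 4 + 2 = 6 m.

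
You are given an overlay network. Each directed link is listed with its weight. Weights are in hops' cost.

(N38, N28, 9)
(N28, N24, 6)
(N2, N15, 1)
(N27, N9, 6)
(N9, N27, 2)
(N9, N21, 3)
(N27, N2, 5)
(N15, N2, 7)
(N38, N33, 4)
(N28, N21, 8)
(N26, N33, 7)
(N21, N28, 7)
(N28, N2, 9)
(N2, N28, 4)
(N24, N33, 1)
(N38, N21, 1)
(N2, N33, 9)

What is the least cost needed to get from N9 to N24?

Compare a few routes:
N9–N27–N2–N28–N24: 2+5+4+6 = 17
N9–N21–N28–N24: 3+7+6 = 16
The minimum is 16 hops' cost via N9–N21–N28–N24.

16 hops' cost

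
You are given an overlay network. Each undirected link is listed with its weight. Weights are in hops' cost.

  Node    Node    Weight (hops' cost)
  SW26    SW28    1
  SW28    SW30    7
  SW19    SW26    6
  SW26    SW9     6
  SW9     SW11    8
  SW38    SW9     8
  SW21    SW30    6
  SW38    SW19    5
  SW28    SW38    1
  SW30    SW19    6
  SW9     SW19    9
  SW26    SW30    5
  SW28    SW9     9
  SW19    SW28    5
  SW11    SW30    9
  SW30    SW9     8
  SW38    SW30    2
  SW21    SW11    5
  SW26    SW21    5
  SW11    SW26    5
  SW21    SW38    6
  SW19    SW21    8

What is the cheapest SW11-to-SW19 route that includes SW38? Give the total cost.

12 hops' cost

Best SW11 to SW38: SW11–SW26–SW28–SW38 costing 7
Best SW38 to SW19: SW38–SW19 costing 5
Total via SW38: 7 + 5 = 12 hops' cost.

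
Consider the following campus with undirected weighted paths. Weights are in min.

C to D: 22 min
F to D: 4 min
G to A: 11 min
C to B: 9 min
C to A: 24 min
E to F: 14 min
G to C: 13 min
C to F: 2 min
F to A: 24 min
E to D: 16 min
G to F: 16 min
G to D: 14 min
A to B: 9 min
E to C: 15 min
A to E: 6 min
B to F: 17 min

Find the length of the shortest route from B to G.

20 min

Candidate routes:
B - A - G: 9+11 = 20
B - C - G: 9+13 = 22
Cheapest is B - A - G at 20 min.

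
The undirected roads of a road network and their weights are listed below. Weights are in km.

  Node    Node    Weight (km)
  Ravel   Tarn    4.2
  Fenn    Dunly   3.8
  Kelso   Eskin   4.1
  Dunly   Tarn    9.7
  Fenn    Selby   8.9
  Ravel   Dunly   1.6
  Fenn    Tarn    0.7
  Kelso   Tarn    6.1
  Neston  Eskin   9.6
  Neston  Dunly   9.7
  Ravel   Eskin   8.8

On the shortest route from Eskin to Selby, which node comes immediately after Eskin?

Kelso

Enumerating some paths:
Eskin - Ravel - Dunly - Fenn - Selby: 8.8+1.6+3.8+8.9 = 23.1
Eskin - Kelso - Tarn - Fenn - Selby: 4.1+6.1+0.7+8.9 = 19.8
Eskin - Ravel - Tarn - Fenn - Selby: 8.8+4.2+0.7+8.9 = 22.6
Cheapest is Eskin - Kelso - Tarn - Fenn - Selby at 19.8 km.
So from Eskin the first move is to Kelso.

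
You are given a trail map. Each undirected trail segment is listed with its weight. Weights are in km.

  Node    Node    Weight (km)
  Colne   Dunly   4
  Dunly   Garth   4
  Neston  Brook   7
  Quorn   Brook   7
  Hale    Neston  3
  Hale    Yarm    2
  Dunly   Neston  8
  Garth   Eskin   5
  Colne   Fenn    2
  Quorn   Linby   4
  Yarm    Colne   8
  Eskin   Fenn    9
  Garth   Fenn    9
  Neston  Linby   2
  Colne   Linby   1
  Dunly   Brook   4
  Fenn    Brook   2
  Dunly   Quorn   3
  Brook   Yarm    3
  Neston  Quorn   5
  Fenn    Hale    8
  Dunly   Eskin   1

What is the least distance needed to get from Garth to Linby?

9 km

Candidate routes:
Garth–Eskin–Dunly–Colne–Linby: 5+1+4+1 = 11
Garth–Dunly–Colne–Linby: 4+4+1 = 9
Cheapest is Garth–Dunly–Colne–Linby at 9 km.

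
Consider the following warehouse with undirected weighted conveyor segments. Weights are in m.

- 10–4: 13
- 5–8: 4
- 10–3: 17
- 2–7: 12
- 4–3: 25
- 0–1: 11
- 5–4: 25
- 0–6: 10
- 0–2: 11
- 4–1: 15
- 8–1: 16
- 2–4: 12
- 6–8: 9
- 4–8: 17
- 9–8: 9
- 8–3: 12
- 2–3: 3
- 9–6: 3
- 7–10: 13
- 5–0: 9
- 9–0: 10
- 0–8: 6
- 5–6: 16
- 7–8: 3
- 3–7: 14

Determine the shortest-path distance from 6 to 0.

Settle nodes by increasing distance from 6:
6: 0
9: 3  (via 6)
8: 9  (via 6)
0: 10  (via 6)
Shortest route: 6 → 0 = 10 m.

10 m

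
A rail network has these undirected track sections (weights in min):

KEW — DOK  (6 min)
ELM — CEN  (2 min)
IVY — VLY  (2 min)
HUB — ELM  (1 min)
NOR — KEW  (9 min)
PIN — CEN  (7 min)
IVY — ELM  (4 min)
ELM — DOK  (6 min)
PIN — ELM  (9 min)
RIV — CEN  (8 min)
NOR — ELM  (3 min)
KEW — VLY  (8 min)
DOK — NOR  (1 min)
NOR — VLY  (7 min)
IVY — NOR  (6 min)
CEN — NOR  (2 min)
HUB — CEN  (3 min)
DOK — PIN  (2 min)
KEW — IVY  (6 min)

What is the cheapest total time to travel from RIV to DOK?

11 min

Enumerating some paths:
RIV - CEN - ELM - NOR - DOK: 8+2+3+1 = 14
RIV - CEN - HUB - ELM - NOR - DOK: 8+3+1+3+1 = 16
RIV - CEN - NOR - DOK: 8+2+1 = 11
The minimum is 11 min via RIV - CEN - NOR - DOK.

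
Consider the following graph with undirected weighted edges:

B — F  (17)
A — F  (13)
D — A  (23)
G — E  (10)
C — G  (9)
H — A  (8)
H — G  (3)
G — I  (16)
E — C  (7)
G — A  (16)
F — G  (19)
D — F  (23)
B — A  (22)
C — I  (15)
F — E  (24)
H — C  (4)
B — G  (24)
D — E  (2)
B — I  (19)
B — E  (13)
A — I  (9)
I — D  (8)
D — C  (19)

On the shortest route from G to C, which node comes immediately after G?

H

Candidate routes:
G - H - C: 3+4 = 7
G - C: 9 = 9
The minimum is 7 via G - H - C.
So from G the first move is to H.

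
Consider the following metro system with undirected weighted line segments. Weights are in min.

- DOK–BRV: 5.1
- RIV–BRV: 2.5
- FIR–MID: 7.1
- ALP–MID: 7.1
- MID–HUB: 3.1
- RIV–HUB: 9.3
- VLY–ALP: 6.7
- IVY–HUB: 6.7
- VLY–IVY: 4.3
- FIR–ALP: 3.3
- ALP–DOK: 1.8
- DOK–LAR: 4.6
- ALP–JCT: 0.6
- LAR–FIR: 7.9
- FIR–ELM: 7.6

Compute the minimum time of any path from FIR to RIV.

Running Dijkstra from FIR:
FIR: 0
ALP: 3.3  (via FIR)
JCT: 3.9  (via ALP)
DOK: 5.1  (via ALP)
MID: 7.1  (via FIR)
ELM: 7.6  (via FIR)
LAR: 7.9  (via FIR)
VLY: 10  (via ALP)
HUB: 10.2  (via MID)
BRV: 10.2  (via DOK)
RIV: 12.7  (via BRV)
Shortest route: FIR → ALP → DOK → BRV → RIV = 12.7 min.

12.7 min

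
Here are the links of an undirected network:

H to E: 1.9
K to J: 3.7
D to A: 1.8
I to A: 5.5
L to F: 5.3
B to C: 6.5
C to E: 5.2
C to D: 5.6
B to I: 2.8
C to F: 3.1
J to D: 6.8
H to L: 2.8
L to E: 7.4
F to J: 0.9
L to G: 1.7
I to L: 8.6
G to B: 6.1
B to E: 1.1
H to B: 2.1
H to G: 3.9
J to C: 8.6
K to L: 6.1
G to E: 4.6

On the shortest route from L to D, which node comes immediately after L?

Candidate routes:
L - F - J - D: 5.3+0.9+6.8 = 13
L - H - B - I - A - D: 2.8+2.1+2.8+5.5+1.8 = 15
L - H - E - C - D: 2.8+1.9+5.2+5.6 = 15.5
L - F - C - D: 5.3+3.1+5.6 = 14
The minimum is 13 via L - F - J - D.
So from L the first move is to F.

F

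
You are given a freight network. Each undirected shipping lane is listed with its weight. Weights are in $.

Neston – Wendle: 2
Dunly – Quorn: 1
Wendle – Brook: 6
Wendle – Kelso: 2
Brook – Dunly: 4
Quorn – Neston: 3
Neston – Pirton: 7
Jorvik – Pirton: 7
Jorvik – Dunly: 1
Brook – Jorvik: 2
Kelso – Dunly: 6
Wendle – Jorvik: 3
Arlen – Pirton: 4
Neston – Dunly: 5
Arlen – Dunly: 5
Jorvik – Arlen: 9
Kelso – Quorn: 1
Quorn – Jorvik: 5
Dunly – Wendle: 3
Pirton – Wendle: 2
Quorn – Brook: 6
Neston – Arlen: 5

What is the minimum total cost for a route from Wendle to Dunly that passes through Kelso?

$4

Shortest Wendle→Kelso: Wendle–Kelso = 2
Shortest Kelso→Dunly: Kelso–Quorn–Dunly = 2
Total via Kelso: 2 + 2 = $4.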